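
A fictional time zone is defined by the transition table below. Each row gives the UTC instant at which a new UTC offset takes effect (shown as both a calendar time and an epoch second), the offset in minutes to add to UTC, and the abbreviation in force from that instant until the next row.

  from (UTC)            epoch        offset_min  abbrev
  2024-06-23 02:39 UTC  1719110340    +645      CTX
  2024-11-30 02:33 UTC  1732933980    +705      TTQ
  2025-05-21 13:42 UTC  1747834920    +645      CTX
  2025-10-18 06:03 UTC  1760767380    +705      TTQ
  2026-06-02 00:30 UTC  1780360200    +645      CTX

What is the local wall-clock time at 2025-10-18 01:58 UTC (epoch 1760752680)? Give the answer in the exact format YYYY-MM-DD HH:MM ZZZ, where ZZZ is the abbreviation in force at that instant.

Query: 2025-10-18 01:58 UTC
Rule 3/5 (CTX, +10:45): 2025-05-21 13:42 UTC ≤ query < 2025-10-18 06:03 UTC
1·60 + 58 + 645 = 763 min
763 = 0·1440 + 763; 763 = 12·60 + 43 → 12:43, same day
→ 2025-10-18 12:43 CTX

2025-10-18 12:43 CTX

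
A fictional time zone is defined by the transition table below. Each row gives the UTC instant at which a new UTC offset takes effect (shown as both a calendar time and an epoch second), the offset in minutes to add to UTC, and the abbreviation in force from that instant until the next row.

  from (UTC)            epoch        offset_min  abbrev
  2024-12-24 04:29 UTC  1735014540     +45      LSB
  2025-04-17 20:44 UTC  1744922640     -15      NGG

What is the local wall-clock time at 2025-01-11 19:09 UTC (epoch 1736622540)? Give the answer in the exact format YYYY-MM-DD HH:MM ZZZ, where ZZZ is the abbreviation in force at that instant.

Query: 2025-01-11 19:09 UTC
Rule 1/2 (LSB, +00:45): 2024-12-24 04:29 UTC ≤ query < 2025-04-17 20:44 UTC
19·60 + 9 + 45 = 1194 min
1194 = 0·1440 + 1194; 1194 = 19·60 + 54 → 19:54, same day
→ 2025-01-11 19:54 LSB

2025-01-11 19:54 LSB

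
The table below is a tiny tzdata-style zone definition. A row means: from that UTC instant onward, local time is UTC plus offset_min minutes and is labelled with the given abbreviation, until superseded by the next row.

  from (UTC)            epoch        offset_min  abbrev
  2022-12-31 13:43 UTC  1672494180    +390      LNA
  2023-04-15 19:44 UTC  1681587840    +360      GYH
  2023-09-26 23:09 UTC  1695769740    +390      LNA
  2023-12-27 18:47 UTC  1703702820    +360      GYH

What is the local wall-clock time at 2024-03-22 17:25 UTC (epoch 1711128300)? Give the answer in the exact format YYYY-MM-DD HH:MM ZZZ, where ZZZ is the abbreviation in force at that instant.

Query: 2024-03-22 17:25 UTC
Rule 4/4 (GYH, +06:00): 2023-12-27 18:47 UTC ≤ query < +∞
17·60 + 25 + 360 = 1405 min
1405 = 0·1440 + 1405; 1405 = 23·60 + 25 → 23:25, same day
→ 2024-03-22 23:25 GYH

2024-03-22 23:25 GYH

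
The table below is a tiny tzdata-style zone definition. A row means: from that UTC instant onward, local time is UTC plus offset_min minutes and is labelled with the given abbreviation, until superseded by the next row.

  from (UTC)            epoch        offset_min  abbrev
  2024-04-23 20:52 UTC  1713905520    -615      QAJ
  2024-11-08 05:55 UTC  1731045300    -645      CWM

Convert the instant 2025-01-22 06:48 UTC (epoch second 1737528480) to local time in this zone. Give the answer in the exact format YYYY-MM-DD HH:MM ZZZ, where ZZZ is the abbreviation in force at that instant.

2025-01-21 20:03 CWM

Query: 2025-01-22 06:48 UTC
Rule 2/2 (CWM, -10:45): 2024-11-08 05:55 UTC ≤ query < +∞
6·60 + 48 - 645 = -237 min
-237 = -1·1440 + 1203; 1203 = 20·60 + 3 → 20:03, 2025-01-22 - 1 day = 2025-01-21
→ 2025-01-21 20:03 CWM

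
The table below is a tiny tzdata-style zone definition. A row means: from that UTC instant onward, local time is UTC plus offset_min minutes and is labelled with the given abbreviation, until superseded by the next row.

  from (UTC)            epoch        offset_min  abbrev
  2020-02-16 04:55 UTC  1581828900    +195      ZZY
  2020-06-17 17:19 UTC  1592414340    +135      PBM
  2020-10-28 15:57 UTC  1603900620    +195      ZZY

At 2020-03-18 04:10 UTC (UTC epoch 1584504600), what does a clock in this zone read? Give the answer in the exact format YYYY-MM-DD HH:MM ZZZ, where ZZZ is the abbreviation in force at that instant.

2020-03-18 07:25 ZZY

Query: 2020-03-18 04:10 UTC
Rule 1/3 (ZZY, +03:15): 2020-02-16 04:55 UTC ≤ query < 2020-06-17 17:19 UTC
4·60 + 10 + 195 = 445 min
445 = 0·1440 + 445; 445 = 7·60 + 25 → 07:25, same day
→ 2020-03-18 07:25 ZZY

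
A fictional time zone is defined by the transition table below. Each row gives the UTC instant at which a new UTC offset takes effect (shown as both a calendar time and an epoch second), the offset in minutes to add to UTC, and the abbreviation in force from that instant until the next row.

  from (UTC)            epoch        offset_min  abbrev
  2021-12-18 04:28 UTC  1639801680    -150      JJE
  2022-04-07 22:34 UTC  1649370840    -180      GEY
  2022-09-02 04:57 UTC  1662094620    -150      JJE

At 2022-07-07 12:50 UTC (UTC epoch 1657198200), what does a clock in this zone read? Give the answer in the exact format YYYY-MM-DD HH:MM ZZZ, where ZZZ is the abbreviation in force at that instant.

2022-07-07 09:50 GEY

Query: 2022-07-07 12:50 UTC
Rule 2/3 (GEY, -03:00): 2022-04-07 22:34 UTC ≤ query < 2022-09-02 04:57 UTC
12·60 + 50 - 180 = 590 min
590 = 0·1440 + 590; 590 = 9·60 + 50 → 09:50, same day
→ 2022-07-07 09:50 GEY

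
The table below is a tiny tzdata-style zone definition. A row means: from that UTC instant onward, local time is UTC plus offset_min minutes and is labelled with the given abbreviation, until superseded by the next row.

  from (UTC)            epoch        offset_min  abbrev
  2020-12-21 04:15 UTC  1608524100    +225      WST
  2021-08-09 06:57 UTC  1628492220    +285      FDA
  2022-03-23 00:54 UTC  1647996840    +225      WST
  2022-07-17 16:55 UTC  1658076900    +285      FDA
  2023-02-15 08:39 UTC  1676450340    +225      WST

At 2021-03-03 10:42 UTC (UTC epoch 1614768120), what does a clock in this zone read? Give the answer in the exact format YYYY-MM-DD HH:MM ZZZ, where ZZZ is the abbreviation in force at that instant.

Query: 2021-03-03 10:42 UTC
Rule 1/5 (WST, +03:45): 2020-12-21 04:15 UTC ≤ query < 2021-08-09 06:57 UTC
10·60 + 42 + 225 = 867 min
867 = 0·1440 + 867; 867 = 14·60 + 27 → 14:27, same day
→ 2021-03-03 14:27 WST

2021-03-03 14:27 WST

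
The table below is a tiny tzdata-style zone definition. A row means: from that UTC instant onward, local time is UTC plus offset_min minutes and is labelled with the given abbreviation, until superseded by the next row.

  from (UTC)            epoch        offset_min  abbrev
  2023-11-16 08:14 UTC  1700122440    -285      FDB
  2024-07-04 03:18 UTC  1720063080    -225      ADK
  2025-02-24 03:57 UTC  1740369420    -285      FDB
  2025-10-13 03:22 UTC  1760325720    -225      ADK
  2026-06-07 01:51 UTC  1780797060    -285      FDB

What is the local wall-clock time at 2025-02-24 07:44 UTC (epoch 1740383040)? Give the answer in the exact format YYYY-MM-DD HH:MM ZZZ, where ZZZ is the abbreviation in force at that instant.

2025-02-24 02:59 FDB

Query: 2025-02-24 07:44 UTC
Rule 3/5 (FDB, -04:45): 2025-02-24 03:57 UTC ≤ query < 2025-10-13 03:22 UTC
7·60 + 44 - 285 = 179 min
179 = 0·1440 + 179; 179 = 2·60 + 59 → 02:59, same day
→ 2025-02-24 02:59 FDB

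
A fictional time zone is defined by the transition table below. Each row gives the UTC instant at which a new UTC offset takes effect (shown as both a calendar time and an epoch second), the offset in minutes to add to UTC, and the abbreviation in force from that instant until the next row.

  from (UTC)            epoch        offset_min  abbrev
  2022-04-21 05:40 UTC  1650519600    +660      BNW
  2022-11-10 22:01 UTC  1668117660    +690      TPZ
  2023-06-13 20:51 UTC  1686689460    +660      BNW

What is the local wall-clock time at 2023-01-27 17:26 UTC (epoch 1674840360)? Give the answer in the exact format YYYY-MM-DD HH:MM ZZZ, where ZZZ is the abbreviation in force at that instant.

Query: 2023-01-27 17:26 UTC
Rule 2/3 (TPZ, +11:30): 2022-11-10 22:01 UTC ≤ query < 2023-06-13 20:51 UTC
17·60 + 26 + 690 = 1736 min
1736 = 1·1440 + 296; 296 = 4·60 + 56 → 04:56, 2023-01-27 + 1 day = 2023-01-28
→ 2023-01-28 04:56 TPZ

2023-01-28 04:56 TPZ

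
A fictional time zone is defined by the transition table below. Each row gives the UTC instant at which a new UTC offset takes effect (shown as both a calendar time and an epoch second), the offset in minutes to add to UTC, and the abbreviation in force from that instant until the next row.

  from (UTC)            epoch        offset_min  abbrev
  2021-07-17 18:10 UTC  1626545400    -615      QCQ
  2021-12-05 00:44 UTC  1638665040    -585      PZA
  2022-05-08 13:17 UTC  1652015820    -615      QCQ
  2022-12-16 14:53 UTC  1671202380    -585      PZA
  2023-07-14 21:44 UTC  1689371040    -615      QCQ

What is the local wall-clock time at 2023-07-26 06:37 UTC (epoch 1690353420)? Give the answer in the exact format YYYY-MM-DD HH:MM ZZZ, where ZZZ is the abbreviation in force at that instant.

Query: 2023-07-26 06:37 UTC
Rule 5/5 (QCQ, -10:15): 2023-07-14 21:44 UTC ≤ query < +∞
6·60 + 37 - 615 = -218 min
-218 = -1·1440 + 1222; 1222 = 20·60 + 22 → 20:22, 2023-07-26 - 1 day = 2023-07-25
→ 2023-07-25 20:22 QCQ

2023-07-25 20:22 QCQ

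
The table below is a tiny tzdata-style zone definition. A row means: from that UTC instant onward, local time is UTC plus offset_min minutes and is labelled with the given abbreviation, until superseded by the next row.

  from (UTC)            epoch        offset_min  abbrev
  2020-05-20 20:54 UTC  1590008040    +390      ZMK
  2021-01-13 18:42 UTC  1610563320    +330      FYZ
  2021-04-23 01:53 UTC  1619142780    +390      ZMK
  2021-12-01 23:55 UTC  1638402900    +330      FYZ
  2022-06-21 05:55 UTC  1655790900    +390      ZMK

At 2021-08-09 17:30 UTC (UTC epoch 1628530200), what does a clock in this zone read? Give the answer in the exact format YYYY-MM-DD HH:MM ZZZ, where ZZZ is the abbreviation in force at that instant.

2021-08-10 00:00 ZMK

Query: 2021-08-09 17:30 UTC
Rule 3/5 (ZMK, +06:30): 2021-04-23 01:53 UTC ≤ query < 2021-12-01 23:55 UTC
17·60 + 30 + 390 = 1440 min
1440 = 1·1440 + 0; 0 = 0·60 + 0 → 00:00, 2021-08-09 + 1 day = 2021-08-10
→ 2021-08-10 00:00 ZMK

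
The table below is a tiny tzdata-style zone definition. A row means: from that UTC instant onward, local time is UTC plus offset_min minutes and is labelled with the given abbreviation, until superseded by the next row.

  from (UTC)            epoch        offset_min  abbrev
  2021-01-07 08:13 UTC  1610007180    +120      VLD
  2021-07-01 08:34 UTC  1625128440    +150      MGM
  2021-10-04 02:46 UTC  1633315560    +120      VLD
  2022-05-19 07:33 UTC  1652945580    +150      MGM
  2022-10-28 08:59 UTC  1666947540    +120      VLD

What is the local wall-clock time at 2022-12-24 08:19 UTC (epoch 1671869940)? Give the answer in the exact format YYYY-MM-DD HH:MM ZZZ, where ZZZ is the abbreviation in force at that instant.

Query: 2022-12-24 08:19 UTC
Rule 5/5 (VLD, +02:00): 2022-10-28 08:59 UTC ≤ query < +∞
8·60 + 19 + 120 = 619 min
619 = 0·1440 + 619; 619 = 10·60 + 19 → 10:19, same day
→ 2022-12-24 10:19 VLD

2022-12-24 10:19 VLD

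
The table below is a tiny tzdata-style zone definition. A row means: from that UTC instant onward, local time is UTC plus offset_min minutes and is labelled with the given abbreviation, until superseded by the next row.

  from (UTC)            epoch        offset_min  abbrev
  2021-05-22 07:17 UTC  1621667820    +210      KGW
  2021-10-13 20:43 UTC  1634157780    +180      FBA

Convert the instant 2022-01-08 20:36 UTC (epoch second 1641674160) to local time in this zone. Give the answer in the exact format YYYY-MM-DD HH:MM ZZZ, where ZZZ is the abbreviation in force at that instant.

2022-01-08 23:36 FBA

Query: 2022-01-08 20:36 UTC
Rule 2/2 (FBA, +03:00): 2021-10-13 20:43 UTC ≤ query < +∞
20·60 + 36 + 180 = 1416 min
1416 = 0·1440 + 1416; 1416 = 23·60 + 36 → 23:36, same day
→ 2022-01-08 23:36 FBA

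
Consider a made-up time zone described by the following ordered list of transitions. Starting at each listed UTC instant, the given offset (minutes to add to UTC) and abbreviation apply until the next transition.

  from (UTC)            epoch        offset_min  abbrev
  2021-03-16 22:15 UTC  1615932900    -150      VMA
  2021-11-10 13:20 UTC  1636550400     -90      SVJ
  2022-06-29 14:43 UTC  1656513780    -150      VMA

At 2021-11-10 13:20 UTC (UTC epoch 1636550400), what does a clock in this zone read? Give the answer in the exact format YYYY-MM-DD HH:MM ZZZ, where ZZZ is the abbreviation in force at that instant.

Query: 2021-11-10 13:20 UTC
Rule 2/3 (SVJ, -01:30): 2021-11-10 13:20 UTC ≤ query < 2022-06-29 14:43 UTC
13·60 + 20 - 90 = 710 min
710 = 0·1440 + 710; 710 = 11·60 + 50 → 11:50, same day
→ 2021-11-10 11:50 SVJ

2021-11-10 11:50 SVJ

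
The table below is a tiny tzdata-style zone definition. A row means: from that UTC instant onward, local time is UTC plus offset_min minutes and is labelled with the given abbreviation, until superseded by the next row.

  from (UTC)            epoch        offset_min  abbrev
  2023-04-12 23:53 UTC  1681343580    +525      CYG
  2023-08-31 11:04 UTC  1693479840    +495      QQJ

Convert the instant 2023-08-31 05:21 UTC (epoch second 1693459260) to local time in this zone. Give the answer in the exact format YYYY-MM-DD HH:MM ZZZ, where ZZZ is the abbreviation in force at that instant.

2023-08-31 14:06 CYG

Query: 2023-08-31 05:21 UTC
Rule 1/2 (CYG, +08:45): 2023-04-12 23:53 UTC ≤ query < 2023-08-31 11:04 UTC
5·60 + 21 + 525 = 846 min
846 = 0·1440 + 846; 846 = 14·60 + 6 → 14:06, same day
→ 2023-08-31 14:06 CYG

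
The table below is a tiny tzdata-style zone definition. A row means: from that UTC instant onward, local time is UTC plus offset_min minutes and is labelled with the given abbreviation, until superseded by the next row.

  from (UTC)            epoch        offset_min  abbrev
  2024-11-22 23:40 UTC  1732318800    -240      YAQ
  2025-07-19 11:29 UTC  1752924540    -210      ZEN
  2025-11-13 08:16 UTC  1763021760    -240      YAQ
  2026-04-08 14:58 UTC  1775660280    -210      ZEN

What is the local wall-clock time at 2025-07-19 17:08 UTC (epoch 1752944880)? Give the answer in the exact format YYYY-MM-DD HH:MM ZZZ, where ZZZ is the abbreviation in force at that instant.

Query: 2025-07-19 17:08 UTC
Rule 2/4 (ZEN, -03:30): 2025-07-19 11:29 UTC ≤ query < 2025-11-13 08:16 UTC
17·60 + 8 - 210 = 818 min
818 = 0·1440 + 818; 818 = 13·60 + 38 → 13:38, same day
→ 2025-07-19 13:38 ZEN

2025-07-19 13:38 ZEN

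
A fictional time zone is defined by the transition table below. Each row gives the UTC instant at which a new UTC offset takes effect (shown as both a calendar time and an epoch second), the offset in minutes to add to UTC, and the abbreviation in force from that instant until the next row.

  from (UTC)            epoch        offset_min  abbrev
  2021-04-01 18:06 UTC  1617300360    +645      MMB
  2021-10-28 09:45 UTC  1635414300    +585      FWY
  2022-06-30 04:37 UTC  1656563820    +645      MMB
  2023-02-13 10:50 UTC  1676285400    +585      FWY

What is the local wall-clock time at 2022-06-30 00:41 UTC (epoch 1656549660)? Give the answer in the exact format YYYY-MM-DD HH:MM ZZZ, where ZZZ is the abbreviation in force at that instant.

2022-06-30 10:26 FWY

Query: 2022-06-30 00:41 UTC
Rule 2/4 (FWY, +09:45): 2021-10-28 09:45 UTC ≤ query < 2022-06-30 04:37 UTC
0·60 + 41 + 585 = 626 min
626 = 0·1440 + 626; 626 = 10·60 + 26 → 10:26, same day
→ 2022-06-30 10:26 FWY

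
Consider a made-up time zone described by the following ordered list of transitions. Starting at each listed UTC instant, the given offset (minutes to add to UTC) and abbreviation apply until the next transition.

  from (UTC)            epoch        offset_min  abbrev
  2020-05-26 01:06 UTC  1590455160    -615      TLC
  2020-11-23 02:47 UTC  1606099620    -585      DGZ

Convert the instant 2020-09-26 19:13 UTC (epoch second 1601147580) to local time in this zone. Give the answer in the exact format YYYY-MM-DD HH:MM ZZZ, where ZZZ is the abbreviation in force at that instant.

2020-09-26 08:58 TLC

Query: 2020-09-26 19:13 UTC
Rule 1/2 (TLC, -10:15): 2020-05-26 01:06 UTC ≤ query < 2020-11-23 02:47 UTC
19·60 + 13 - 615 = 538 min
538 = 0·1440 + 538; 538 = 8·60 + 58 → 08:58, same day
→ 2020-09-26 08:58 TLC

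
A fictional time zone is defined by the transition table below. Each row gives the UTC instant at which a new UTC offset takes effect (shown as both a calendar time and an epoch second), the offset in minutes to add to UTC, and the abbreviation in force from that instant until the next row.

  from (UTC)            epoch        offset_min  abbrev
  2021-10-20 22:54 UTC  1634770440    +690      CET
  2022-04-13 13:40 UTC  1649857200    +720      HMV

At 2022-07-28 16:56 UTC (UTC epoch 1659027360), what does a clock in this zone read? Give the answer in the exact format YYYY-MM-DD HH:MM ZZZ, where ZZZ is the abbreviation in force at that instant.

Query: 2022-07-28 16:56 UTC
Rule 2/2 (HMV, +12:00): 2022-04-13 13:40 UTC ≤ query < +∞
16·60 + 56 + 720 = 1736 min
1736 = 1·1440 + 296; 296 = 4·60 + 56 → 04:56, 2022-07-28 + 1 day = 2022-07-29
→ 2022-07-29 04:56 HMV

2022-07-29 04:56 HMV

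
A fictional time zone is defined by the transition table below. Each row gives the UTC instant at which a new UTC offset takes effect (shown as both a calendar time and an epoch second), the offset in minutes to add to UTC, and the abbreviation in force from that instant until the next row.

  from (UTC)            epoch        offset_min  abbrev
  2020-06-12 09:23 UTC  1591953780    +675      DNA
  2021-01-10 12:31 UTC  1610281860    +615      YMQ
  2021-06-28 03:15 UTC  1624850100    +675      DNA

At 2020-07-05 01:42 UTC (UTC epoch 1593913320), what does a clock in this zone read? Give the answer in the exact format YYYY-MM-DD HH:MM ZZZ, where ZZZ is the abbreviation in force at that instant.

2020-07-05 12:57 DNA

Query: 2020-07-05 01:42 UTC
Rule 1/3 (DNA, +11:15): 2020-06-12 09:23 UTC ≤ query < 2021-01-10 12:31 UTC
1·60 + 42 + 675 = 777 min
777 = 0·1440 + 777; 777 = 12·60 + 57 → 12:57, same day
→ 2020-07-05 12:57 DNA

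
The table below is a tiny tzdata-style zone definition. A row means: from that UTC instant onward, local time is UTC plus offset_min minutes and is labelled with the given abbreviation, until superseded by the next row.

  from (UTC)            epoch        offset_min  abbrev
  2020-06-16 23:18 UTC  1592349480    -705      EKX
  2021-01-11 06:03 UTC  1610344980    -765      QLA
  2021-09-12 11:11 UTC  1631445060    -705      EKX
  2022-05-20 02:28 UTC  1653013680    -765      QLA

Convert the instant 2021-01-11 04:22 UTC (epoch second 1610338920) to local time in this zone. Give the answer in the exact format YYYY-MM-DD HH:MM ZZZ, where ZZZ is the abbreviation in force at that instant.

Query: 2021-01-11 04:22 UTC
Rule 1/4 (EKX, -11:45): 2020-06-16 23:18 UTC ≤ query < 2021-01-11 06:03 UTC
4·60 + 22 - 705 = -443 min
-443 = -1·1440 + 997; 997 = 16·60 + 37 → 16:37, 2021-01-11 - 1 day = 2021-01-10
→ 2021-01-10 16:37 EKX

2021-01-10 16:37 EKX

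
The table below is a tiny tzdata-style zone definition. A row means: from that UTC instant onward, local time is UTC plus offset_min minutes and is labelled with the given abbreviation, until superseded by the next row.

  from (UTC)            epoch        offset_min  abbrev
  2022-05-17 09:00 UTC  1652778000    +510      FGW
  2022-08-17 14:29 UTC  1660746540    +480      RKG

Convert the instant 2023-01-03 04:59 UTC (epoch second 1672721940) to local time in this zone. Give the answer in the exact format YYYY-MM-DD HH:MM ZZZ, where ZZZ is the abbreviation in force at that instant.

Query: 2023-01-03 04:59 UTC
Rule 2/2 (RKG, +08:00): 2022-08-17 14:29 UTC ≤ query < +∞
4·60 + 59 + 480 = 779 min
779 = 0·1440 + 779; 779 = 12·60 + 59 → 12:59, same day
→ 2023-01-03 12:59 RKG

2023-01-03 12:59 RKG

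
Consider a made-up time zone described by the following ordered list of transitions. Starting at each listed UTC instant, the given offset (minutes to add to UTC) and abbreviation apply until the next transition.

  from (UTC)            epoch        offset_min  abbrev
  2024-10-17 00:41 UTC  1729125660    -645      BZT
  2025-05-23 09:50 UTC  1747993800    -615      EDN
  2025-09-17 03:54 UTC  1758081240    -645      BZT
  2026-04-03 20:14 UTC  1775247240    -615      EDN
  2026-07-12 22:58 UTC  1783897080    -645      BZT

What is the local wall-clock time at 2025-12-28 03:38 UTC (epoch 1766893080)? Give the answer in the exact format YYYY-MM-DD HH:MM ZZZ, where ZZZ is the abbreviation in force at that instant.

Query: 2025-12-28 03:38 UTC
Rule 3/5 (BZT, -10:45): 2025-09-17 03:54 UTC ≤ query < 2026-04-03 20:14 UTC
3·60 + 38 - 645 = -427 min
-427 = -1·1440 + 1013; 1013 = 16·60 + 53 → 16:53, 2025-12-28 - 1 day = 2025-12-27
→ 2025-12-27 16:53 BZT

2025-12-27 16:53 BZT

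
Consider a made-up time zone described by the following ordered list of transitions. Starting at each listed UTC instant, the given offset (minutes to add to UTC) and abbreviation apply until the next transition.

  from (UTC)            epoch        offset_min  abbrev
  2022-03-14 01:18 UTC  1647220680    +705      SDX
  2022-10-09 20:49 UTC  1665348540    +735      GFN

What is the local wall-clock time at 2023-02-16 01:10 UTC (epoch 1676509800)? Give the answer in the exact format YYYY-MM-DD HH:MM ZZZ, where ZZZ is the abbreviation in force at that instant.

2023-02-16 13:25 GFN

Query: 2023-02-16 01:10 UTC
Rule 2/2 (GFN, +12:15): 2022-10-09 20:49 UTC ≤ query < +∞
1·60 + 10 + 735 = 805 min
805 = 0·1440 + 805; 805 = 13·60 + 25 → 13:25, same day
→ 2023-02-16 13:25 GFN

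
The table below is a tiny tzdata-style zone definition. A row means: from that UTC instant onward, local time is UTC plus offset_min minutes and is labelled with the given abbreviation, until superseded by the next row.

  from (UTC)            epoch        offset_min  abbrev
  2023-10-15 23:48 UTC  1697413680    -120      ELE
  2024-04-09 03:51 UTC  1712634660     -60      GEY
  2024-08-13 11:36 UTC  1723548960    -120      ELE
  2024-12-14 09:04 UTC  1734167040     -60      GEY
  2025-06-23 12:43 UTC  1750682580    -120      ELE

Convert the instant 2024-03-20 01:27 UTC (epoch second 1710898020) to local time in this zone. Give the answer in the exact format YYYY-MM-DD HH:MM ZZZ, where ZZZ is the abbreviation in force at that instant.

Query: 2024-03-20 01:27 UTC
Rule 1/5 (ELE, -02:00): 2023-10-15 23:48 UTC ≤ query < 2024-04-09 03:51 UTC
1·60 + 27 - 120 = -33 min
-33 = -1·1440 + 1407; 1407 = 23·60 + 27 → 23:27, 2024-03-20 - 1 day = 2024-03-19
→ 2024-03-19 23:27 ELE

2024-03-19 23:27 ELE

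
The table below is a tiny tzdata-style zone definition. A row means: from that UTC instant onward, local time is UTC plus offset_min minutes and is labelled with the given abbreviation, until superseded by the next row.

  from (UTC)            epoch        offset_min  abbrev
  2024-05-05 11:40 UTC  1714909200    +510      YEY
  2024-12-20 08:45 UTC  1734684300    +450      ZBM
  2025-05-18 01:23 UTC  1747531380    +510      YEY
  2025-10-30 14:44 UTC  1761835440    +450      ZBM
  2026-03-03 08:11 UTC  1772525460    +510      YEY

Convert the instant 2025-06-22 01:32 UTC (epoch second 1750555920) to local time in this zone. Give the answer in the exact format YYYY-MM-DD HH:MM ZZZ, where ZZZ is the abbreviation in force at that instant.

Query: 2025-06-22 01:32 UTC
Rule 3/5 (YEY, +08:30): 2025-05-18 01:23 UTC ≤ query < 2025-10-30 14:44 UTC
1·60 + 32 + 510 = 602 min
602 = 0·1440 + 602; 602 = 10·60 + 2 → 10:02, same day
→ 2025-06-22 10:02 YEY

2025-06-22 10:02 YEY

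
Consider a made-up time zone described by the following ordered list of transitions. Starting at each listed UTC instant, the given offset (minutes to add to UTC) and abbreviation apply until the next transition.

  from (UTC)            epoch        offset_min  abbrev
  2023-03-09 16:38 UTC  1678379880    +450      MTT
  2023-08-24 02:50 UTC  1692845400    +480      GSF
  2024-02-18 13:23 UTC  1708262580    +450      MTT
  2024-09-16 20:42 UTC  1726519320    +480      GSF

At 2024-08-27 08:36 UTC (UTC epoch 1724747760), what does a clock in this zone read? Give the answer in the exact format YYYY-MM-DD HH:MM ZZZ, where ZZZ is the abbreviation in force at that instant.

2024-08-27 16:06 MTT

Query: 2024-08-27 08:36 UTC
Rule 3/4 (MTT, +07:30): 2024-02-18 13:23 UTC ≤ query < 2024-09-16 20:42 UTC
8·60 + 36 + 450 = 966 min
966 = 0·1440 + 966; 966 = 16·60 + 6 → 16:06, same day
→ 2024-08-27 16:06 MTT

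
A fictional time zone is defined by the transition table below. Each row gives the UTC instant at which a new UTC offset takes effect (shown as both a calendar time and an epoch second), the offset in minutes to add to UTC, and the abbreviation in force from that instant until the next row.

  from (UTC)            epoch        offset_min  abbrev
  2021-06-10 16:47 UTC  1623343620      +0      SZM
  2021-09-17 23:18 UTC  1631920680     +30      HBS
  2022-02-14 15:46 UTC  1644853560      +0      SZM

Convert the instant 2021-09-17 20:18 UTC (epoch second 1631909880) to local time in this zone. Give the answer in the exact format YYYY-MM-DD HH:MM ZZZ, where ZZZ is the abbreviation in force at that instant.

Query: 2021-09-17 20:18 UTC
Rule 1/3 (SZM, +00:00): 2021-06-10 16:47 UTC ≤ query < 2021-09-17 23:18 UTC
20·60 + 18 + 0 = 1218 min
1218 = 0·1440 + 1218; 1218 = 20·60 + 18 → 20:18, same day
→ 2021-09-17 20:18 SZM

2021-09-17 20:18 SZM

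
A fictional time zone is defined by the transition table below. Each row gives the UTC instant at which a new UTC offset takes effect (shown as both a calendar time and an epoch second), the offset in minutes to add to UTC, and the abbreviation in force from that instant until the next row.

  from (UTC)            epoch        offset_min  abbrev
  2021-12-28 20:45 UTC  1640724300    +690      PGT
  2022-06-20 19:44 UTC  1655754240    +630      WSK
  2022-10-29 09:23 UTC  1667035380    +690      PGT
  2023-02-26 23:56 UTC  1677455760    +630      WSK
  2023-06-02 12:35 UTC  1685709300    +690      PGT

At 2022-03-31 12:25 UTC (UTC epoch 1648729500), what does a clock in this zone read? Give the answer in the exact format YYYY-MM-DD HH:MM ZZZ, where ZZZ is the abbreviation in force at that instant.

Query: 2022-03-31 12:25 UTC
Rule 1/5 (PGT, +11:30): 2021-12-28 20:45 UTC ≤ query < 2022-06-20 19:44 UTC
12·60 + 25 + 690 = 1435 min
1435 = 0·1440 + 1435; 1435 = 23·60 + 55 → 23:55, same day
→ 2022-03-31 23:55 PGT

2022-03-31 23:55 PGT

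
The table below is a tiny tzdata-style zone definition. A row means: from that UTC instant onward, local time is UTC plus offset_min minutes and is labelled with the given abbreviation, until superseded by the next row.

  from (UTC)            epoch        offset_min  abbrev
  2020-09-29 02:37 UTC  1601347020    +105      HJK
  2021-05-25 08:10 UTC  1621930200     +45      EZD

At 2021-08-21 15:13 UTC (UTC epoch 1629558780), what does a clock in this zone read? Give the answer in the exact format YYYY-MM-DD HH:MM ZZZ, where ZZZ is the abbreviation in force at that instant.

Query: 2021-08-21 15:13 UTC
Rule 2/2 (EZD, +00:45): 2021-05-25 08:10 UTC ≤ query < +∞
15·60 + 13 + 45 = 958 min
958 = 0·1440 + 958; 958 = 15·60 + 58 → 15:58, same day
→ 2021-08-21 15:58 EZD

2021-08-21 15:58 EZD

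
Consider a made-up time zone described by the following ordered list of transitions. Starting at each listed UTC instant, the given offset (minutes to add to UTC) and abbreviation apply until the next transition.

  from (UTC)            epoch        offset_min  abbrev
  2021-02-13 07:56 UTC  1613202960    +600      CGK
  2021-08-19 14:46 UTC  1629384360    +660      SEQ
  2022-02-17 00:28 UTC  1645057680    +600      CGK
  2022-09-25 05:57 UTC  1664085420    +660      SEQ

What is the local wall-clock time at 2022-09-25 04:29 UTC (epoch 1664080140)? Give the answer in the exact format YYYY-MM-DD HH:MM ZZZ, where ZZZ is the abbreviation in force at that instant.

Query: 2022-09-25 04:29 UTC
Rule 3/4 (CGK, +10:00): 2022-02-17 00:28 UTC ≤ query < 2022-09-25 05:57 UTC
4·60 + 29 + 600 = 869 min
869 = 0·1440 + 869; 869 = 14·60 + 29 → 14:29, same day
→ 2022-09-25 14:29 CGK

2022-09-25 14:29 CGK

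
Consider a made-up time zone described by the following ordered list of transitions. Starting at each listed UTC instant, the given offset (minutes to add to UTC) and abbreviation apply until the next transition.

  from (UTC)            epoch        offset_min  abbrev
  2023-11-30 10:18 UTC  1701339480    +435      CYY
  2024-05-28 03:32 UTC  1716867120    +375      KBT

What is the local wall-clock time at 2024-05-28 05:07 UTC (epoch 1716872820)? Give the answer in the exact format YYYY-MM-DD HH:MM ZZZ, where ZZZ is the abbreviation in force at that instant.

2024-05-28 11:22 KBT

Query: 2024-05-28 05:07 UTC
Rule 2/2 (KBT, +06:15): 2024-05-28 03:32 UTC ≤ query < +∞
5·60 + 7 + 375 = 682 min
682 = 0·1440 + 682; 682 = 11·60 + 22 → 11:22, same day
→ 2024-05-28 11:22 KBT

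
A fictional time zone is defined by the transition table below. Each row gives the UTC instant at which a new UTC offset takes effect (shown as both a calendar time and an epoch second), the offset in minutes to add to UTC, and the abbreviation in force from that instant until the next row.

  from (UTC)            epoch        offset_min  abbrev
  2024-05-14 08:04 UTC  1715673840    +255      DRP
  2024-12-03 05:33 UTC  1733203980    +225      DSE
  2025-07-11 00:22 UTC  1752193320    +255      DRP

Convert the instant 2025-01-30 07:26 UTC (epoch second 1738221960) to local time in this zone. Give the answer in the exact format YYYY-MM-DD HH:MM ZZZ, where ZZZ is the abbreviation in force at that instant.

Query: 2025-01-30 07:26 UTC
Rule 2/3 (DSE, +03:45): 2024-12-03 05:33 UTC ≤ query < 2025-07-11 00:22 UTC
7·60 + 26 + 225 = 671 min
671 = 0·1440 + 671; 671 = 11·60 + 11 → 11:11, same day
→ 2025-01-30 11:11 DSE

2025-01-30 11:11 DSE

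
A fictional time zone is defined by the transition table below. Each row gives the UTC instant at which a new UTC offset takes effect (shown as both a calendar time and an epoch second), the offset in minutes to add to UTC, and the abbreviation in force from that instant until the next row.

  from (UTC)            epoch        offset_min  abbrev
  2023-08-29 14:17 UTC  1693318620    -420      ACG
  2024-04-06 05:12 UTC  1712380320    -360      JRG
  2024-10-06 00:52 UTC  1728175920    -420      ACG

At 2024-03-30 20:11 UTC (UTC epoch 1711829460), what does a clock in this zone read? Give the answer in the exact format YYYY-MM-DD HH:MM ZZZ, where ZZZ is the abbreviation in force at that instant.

2024-03-30 13:11 ACG

Query: 2024-03-30 20:11 UTC
Rule 1/3 (ACG, -07:00): 2023-08-29 14:17 UTC ≤ query < 2024-04-06 05:12 UTC
20·60 + 11 - 420 = 791 min
791 = 0·1440 + 791; 791 = 13·60 + 11 → 13:11, same day
→ 2024-03-30 13:11 ACG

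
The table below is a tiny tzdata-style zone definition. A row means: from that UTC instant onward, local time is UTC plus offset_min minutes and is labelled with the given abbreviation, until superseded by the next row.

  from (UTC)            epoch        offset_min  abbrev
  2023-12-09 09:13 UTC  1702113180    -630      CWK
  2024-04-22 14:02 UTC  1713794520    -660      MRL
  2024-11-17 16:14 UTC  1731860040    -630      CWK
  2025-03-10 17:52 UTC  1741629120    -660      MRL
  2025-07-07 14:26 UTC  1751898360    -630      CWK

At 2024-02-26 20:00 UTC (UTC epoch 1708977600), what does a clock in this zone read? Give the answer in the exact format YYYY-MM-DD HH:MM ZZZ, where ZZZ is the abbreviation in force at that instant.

Query: 2024-02-26 20:00 UTC
Rule 1/5 (CWK, -10:30): 2023-12-09 09:13 UTC ≤ query < 2024-04-22 14:02 UTC
20·60 + 0 - 630 = 570 min
570 = 0·1440 + 570; 570 = 9·60 + 30 → 09:30, same day
→ 2024-02-26 09:30 CWK

2024-02-26 09:30 CWK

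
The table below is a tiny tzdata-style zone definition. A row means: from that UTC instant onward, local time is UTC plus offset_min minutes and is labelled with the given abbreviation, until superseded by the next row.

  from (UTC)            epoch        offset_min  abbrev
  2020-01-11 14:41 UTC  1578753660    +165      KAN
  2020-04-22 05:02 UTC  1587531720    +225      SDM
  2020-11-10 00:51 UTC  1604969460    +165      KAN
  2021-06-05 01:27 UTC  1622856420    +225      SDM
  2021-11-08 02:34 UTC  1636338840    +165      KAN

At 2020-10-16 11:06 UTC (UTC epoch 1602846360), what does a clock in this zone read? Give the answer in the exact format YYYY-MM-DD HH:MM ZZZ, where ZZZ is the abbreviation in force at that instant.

2020-10-16 14:51 SDM

Query: 2020-10-16 11:06 UTC
Rule 2/5 (SDM, +03:45): 2020-04-22 05:02 UTC ≤ query < 2020-11-10 00:51 UTC
11·60 + 6 + 225 = 891 min
891 = 0·1440 + 891; 891 = 14·60 + 51 → 14:51, same day
→ 2020-10-16 14:51 SDM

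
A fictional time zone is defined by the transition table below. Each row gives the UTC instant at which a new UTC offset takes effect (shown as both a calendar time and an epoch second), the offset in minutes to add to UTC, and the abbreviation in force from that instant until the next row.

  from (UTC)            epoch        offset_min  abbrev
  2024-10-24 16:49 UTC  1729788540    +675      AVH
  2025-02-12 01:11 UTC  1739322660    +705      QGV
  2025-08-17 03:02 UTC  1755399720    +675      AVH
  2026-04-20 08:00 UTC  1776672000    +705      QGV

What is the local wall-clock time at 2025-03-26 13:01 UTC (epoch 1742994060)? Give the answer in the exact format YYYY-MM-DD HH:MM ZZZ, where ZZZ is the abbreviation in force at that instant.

Query: 2025-03-26 13:01 UTC
Rule 2/4 (QGV, +11:45): 2025-02-12 01:11 UTC ≤ query < 2025-08-17 03:02 UTC
13·60 + 1 + 705 = 1486 min
1486 = 1·1440 + 46; 46 = 0·60 + 46 → 00:46, 2025-03-26 + 1 day = 2025-03-27
→ 2025-03-27 00:46 QGV

2025-03-27 00:46 QGV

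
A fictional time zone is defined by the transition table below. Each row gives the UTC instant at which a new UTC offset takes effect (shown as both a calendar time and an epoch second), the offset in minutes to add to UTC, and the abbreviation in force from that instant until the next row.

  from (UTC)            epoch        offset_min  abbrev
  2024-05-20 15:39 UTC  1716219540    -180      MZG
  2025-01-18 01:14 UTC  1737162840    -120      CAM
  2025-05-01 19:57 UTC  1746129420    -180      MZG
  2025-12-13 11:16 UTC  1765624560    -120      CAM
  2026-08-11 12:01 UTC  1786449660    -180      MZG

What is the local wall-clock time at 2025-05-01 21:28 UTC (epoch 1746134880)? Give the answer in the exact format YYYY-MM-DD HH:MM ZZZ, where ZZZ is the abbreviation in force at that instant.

Query: 2025-05-01 21:28 UTC
Rule 3/5 (MZG, -03:00): 2025-05-01 19:57 UTC ≤ query < 2025-12-13 11:16 UTC
21·60 + 28 - 180 = 1108 min
1108 = 0·1440 + 1108; 1108 = 18·60 + 28 → 18:28, same day
→ 2025-05-01 18:28 MZG

2025-05-01 18:28 MZG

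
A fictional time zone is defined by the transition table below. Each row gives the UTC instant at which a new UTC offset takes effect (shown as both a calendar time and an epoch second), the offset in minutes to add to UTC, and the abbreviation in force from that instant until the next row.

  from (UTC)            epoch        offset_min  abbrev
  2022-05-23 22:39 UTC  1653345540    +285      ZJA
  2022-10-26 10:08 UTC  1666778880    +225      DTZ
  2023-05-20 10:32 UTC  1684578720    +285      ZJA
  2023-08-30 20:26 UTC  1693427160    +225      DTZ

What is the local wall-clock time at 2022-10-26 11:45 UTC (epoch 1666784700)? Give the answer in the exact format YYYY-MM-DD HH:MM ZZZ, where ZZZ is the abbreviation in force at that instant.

Query: 2022-10-26 11:45 UTC
Rule 2/4 (DTZ, +03:45): 2022-10-26 10:08 UTC ≤ query < 2023-05-20 10:32 UTC
11·60 + 45 + 225 = 930 min
930 = 0·1440 + 930; 930 = 15·60 + 30 → 15:30, same day
→ 2022-10-26 15:30 DTZ

2022-10-26 15:30 DTZ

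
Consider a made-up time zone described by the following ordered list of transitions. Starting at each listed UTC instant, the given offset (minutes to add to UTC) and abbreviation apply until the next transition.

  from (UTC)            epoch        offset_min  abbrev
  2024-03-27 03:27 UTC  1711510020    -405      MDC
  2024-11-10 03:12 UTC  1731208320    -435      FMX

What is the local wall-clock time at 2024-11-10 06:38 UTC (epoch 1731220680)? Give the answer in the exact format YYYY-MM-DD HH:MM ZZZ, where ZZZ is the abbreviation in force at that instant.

2024-11-09 23:23 FMX

Query: 2024-11-10 06:38 UTC
Rule 2/2 (FMX, -07:15): 2024-11-10 03:12 UTC ≤ query < +∞
6·60 + 38 - 435 = -37 min
-37 = -1·1440 + 1403; 1403 = 23·60 + 23 → 23:23, 2024-11-10 - 1 day = 2024-11-09
→ 2024-11-09 23:23 FMX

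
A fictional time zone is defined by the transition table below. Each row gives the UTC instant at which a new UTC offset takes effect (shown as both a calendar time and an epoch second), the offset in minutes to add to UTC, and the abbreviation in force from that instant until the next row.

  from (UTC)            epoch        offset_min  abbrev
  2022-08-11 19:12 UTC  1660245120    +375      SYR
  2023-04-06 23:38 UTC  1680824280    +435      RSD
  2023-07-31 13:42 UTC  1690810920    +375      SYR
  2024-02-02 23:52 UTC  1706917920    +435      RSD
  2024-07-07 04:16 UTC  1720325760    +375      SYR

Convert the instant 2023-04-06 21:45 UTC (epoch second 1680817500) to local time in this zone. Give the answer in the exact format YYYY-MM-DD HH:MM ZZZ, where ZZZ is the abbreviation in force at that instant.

2023-04-07 04:00 SYR

Query: 2023-04-06 21:45 UTC
Rule 1/5 (SYR, +06:15): 2022-08-11 19:12 UTC ≤ query < 2023-04-06 23:38 UTC
21·60 + 45 + 375 = 1680 min
1680 = 1·1440 + 240; 240 = 4·60 + 0 → 04:00, 2023-04-06 + 1 day = 2023-04-07
→ 2023-04-07 04:00 SYR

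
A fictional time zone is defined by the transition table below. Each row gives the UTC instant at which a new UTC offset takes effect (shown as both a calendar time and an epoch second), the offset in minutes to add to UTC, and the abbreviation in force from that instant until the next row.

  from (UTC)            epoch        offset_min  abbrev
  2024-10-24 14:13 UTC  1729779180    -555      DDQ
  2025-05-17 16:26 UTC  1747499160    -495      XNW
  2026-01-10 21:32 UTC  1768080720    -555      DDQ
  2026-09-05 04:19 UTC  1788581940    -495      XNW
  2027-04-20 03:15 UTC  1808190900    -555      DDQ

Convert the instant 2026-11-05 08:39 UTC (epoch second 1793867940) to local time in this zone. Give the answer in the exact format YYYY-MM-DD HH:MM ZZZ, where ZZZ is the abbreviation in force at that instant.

2026-11-05 00:24 XNW

Query: 2026-11-05 08:39 UTC
Rule 4/5 (XNW, -08:15): 2026-09-05 04:19 UTC ≤ query < 2027-04-20 03:15 UTC
8·60 + 39 - 495 = 24 min
24 = 0·1440 + 24; 24 = 0·60 + 24 → 00:24, same day
→ 2026-11-05 00:24 XNW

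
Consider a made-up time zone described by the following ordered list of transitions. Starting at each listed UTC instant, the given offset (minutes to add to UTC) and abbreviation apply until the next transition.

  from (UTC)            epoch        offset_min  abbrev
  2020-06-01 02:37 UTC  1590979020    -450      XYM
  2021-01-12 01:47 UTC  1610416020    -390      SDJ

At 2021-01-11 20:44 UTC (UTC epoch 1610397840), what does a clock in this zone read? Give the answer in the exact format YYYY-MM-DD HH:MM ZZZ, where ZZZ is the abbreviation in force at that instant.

Query: 2021-01-11 20:44 UTC
Rule 1/2 (XYM, -07:30): 2020-06-01 02:37 UTC ≤ query < 2021-01-12 01:47 UTC
20·60 + 44 - 450 = 794 min
794 = 0·1440 + 794; 794 = 13·60 + 14 → 13:14, same day
→ 2021-01-11 13:14 XYM

2021-01-11 13:14 XYM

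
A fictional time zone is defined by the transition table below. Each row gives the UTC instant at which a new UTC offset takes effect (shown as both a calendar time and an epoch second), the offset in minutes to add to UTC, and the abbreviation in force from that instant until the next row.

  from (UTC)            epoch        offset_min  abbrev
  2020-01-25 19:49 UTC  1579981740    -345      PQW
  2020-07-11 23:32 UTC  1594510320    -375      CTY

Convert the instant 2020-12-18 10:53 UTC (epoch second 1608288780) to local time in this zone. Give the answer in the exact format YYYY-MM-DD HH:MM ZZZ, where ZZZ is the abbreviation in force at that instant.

2020-12-18 04:38 CTY

Query: 2020-12-18 10:53 UTC
Rule 2/2 (CTY, -06:15): 2020-07-11 23:32 UTC ≤ query < +∞
10·60 + 53 - 375 = 278 min
278 = 0·1440 + 278; 278 = 4·60 + 38 → 04:38, same day
→ 2020-12-18 04:38 CTY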